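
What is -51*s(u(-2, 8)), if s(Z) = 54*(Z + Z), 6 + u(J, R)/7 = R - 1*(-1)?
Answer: -115668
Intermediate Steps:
u(J, R) = -35 + 7*R (u(J, R) = -42 + 7*(R - 1*(-1)) = -42 + 7*(R + 1) = -42 + 7*(1 + R) = -42 + (7 + 7*R) = -35 + 7*R)
s(Z) = 108*Z (s(Z) = 54*(2*Z) = 108*Z)
-51*s(u(-2, 8)) = -5508*(-35 + 7*8) = -5508*(-35 + 56) = -5508*21 = -51*2268 = -115668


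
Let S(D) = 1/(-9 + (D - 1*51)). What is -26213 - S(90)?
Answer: -786391/30 ≈ -26213.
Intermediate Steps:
S(D) = 1/(-60 + D) (S(D) = 1/(-9 + (D - 51)) = 1/(-9 + (-51 + D)) = 1/(-60 + D))
-26213 - S(90) = -26213 - 1/(-60 + 90) = -26213 - 1/30 = -786391/30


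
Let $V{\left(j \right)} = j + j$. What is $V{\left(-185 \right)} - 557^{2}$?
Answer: $-310619$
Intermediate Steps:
$V{\left(j \right)} = 2 j$
$V{\left(-185 \right)} - 557^{2} = 2 \left(-185\right) - 557^{2} = -370 - 310249 = -310619$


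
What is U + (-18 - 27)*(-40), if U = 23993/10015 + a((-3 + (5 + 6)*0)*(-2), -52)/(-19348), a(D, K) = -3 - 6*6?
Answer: 349251003149/193770220 ≈ 1802.4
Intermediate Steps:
a(D, K) = -39 (a(D, K) = -3 - 36 = -39)
U = 464607149/193770220 (U = 23993/10015 - 39/(-19348) = 23993*(1/10015) - 39*(-1/19348) = 23993/10015 + 39/19348 = 464607149/193770220 ≈ 2.3977)
U + (-18 - 27)*(-40) = 464607149/193770220 + (-18 - 27)*(-40) = 464607149/193770220 - 45*(-40) = 464607149/193770220 + 1800 = 349251003149/193770220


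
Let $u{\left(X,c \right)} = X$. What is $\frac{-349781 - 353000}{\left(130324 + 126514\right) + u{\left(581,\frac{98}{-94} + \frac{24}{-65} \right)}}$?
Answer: $- \frac{702781}{257419} \approx -2.7301$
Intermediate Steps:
$\frac{-349781 - 353000}{\left(130324 + 126514\right) + u{\left(581,\frac{98}{-94} + \frac{24}{-65} \right)}} = \frac{-349781 - 353000}{\left(130324 + 126514\right) + 581} = - \frac{702781}{256838 + 581} = - \frac{702781}{257419}$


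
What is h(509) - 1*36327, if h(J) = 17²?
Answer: -36038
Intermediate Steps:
h(J) = 289
h(509) - 1*36327 = 289 - 1*36327 = 289 - 36327 = -36038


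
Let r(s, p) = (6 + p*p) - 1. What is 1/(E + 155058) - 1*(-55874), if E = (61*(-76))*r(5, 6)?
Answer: 1956595731/35018 ≈ 55874.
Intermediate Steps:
r(s, p) = 5 + p**2 (r(s, p) = (6 + p**2) - 1 = 5 + p**2)
E = -190076 (E = (61*(-76))*(5 + 6**2) = -4636*(5 + 36) = -4636*41 = -190076)
1/(E + 155058) - 1*(-55874) = 1/(-190076 + 155058) - 1*(-55874) = 1/(-35018) + 55874 = -1/35018 + 55874 = 1956595731/35018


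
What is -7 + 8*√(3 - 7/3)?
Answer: -7 + 8*√6/3 ≈ -0.46803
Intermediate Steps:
-7 + 8*√(3 - 7/3) = -7 + 8*√(⅔) = -7 + 8*(√6/3) = -7 + 8*√6/3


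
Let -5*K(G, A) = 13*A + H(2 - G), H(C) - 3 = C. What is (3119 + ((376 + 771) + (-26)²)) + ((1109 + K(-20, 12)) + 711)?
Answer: 33629/5 ≈ 6725.8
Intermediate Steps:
H(C) = 3 + C
K(G, A) = -1 - 13*A/5 + G/5 (K(G, A) = -(13*A + (3 + (2 - G)))/5 = -(13*A + (5 - G))/5 = -(5 - G + 13*A)/5 = -1 - 13*A/5 + G/5)
(3119 + ((376 + 771) + (-26)²)) + ((1109 + K(-20, 12)) + 711) = (3119 + ((376 + 771) + (-26)²)) + ((1109 + (-1 - 13/5*12 + (⅕)*(-20))) + 711) = (3119 + (1147 + 676)) + ((1109 + (-1 - 156/5 - 4)) + 711) = (3119 + 1823) + ((1109 - 181/5) + 711) = 4942 + (5364/5 + 711) = 4942 + 8919/5 = 33629/5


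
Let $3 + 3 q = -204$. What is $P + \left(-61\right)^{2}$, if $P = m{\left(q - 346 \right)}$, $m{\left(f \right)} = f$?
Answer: $3306$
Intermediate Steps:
$q = -69$ ($q = -1 + \frac{1}{3} \left(-204\right) = -1 - 68 = -69$)
$P = -415$ ($P = -69 - 346 = -415$)
$P + \left(-61\right)^{2} = -415 + \left(-61\right)^{2} = -415 + 3721 = 3306$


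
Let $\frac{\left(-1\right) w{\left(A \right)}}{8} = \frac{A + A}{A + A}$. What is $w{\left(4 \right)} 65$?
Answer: $-520$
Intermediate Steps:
$w{\left(A \right)} = -8$ ($w{\left(A \right)} = - 8 \frac{A + A}{A + A} = - 8 \frac{2 A}{2 A} = - 8 \cdot 2 A \frac{1}{2 A} = \left(-8\right) 1 = -8$)
$w{\left(4 \right)} 65 = \left(-8\right) 65 = -520$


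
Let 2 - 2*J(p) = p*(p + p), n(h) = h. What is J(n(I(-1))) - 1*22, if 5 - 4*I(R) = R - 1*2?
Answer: -25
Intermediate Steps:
I(R) = 7/4 - R/4 (I(R) = 5/4 - (R - 1*2)/4 = 5/4 - (R - 2)/4 = 5/4 - (-2 + R)/4 = 5/4 + (½ - R/4) = 7/4 - R/4)
J(p) = 1 - p² (J(p) = 1 - p*(p + p)/2 = 1 - p*2*p/2 = 1 - p²)
J(n(I(-1))) - 1*22 = (1 - (7/4 - ¼*(-1))²) - 1*22 = (1 - (7/4 + ¼)²) - 22 = (1 - 1*2²) - 22 = (1 - 1*4) - 22 = (1 - 4) - 22 = -3 - 22 = -25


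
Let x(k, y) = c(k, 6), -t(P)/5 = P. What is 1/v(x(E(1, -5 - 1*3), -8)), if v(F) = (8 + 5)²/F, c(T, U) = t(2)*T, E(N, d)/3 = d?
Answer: 240/169 ≈ 1.4201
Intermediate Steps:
E(N, d) = 3*d
t(P) = -5*P
c(T, U) = -10*T (c(T, U) = (-5*2)*T = -10*T)
x(k, y) = -10*k
v(F) = 169/F (v(F) = 13²/F = 169/F)
1/v(x(E(1, -5 - 1*3), -8)) = 1/(169/((-30*(-5 - 1*3)))) = 1/(169/((-30*(-5 - 3)))) = 1/(169/((-30*(-8)))) = 1/(169/((-10*(-24)))) = 1/(169/240) = 240/169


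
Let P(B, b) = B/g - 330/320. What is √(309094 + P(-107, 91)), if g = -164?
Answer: √33253528142/328 ≈ 555.96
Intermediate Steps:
P(B, b) = -33/32 - B/164 (P(B, b) = B/(-164) - 330/320 = B*(-1/164) - 330*1/320 = -B/164 - 33/32 = -33/32 - B/164)
√(309094 + P(-107, 91)) = √(309094 + (-33/32 - 1/164*(-107))) = √(309094 + (-33/32 + 107/164)) = √(309094 - 497/1312) = √(405530831/1312) = √33253528142/328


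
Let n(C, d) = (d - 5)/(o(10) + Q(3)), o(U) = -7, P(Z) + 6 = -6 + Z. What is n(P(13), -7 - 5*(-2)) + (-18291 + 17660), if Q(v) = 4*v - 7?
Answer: -630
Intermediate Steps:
P(Z) = -12 + Z (P(Z) = -6 + (-6 + Z) = -12 + Z)
Q(v) = -7 + 4*v
n(C, d) = 5/2 - d/2 (n(C, d) = (d - 5)/(-7 + (-7 + 4*3)) = (-5 + d)/(-7 + (-7 + 12)) = (-5 + d)/(-7 + 5) = (-5 + d)/(-2) = (-5 + d)*(-½) = 5/2 - d/2)
n(P(13), -7 - 5*(-2)) + (-18291 + 17660) = (5/2 - (-7 - 5*(-2))/2) + (-18291 + 17660) = (5/2 - (-7 + 10)/2) - 631 = (5/2 - ½*3) - 631 = (5/2 - 3/2) - 631 = 1 - 631 = -630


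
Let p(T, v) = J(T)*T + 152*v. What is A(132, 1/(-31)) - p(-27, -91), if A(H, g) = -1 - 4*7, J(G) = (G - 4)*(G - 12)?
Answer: 46446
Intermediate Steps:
J(G) = (-12 + G)*(-4 + G) (J(G) = (-4 + G)*(-12 + G) = (-12 + G)*(-4 + G))
A(H, g) = -29 (A(H, g) = -1 - 28 = -29)
p(T, v) = 152*v + T*(48 + T² - 16*T) (p(T, v) = (48 + T² - 16*T)*T + 152*v = T*(48 + T² - 16*T) + 152*v = 152*v + T*(48 + T² - 16*T))
A(132, 1/(-31)) - p(-27, -91) = -29 - (152*(-91) - 27*(48 + (-27)² - 16*(-27))) = -29 - (-13832 - 27*(48 + 729 + 432)) = -29 - (-13832 - 27*1209) = -29 - (-13832 - 32643) = -29 - 1*(-46475) = -29 + 46475 = 46446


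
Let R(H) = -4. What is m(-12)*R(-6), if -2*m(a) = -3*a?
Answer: 72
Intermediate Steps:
m(a) = 3*a/2 (m(a) = -(-3)*a/2 = 3*a/2)
m(-12)*R(-6) = ((3/2)*(-12))*(-4) = -18*(-4) = 72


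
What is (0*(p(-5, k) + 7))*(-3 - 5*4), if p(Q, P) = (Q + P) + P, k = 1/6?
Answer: 0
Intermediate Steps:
k = ⅙ ≈ 0.16667
p(Q, P) = Q + 2*P (p(Q, P) = (P + Q) + P = Q + 2*P)
(0*(p(-5, k) + 7))*(-3 - 5*4) = (0*((-5 + 2*(⅙)) + 7))*(-3 - 5*4) = (0*((-5 + ⅓) + 7))*(-3 - 20) = (0*(-14/3 + 7))*(-23) = (0*(7/3))*(-23) = 0*(-23) = 0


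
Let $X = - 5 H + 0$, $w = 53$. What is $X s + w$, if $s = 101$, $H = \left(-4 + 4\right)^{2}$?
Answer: $53$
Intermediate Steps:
$H = 0$ ($H = 0^{2} = 0$)
$X = 0$ ($X = \left(-5\right) 0 + 0 = 0 + 0 = 0$)
$X s + w = 0 \cdot 101 + 53 = 0 + 53 = 53$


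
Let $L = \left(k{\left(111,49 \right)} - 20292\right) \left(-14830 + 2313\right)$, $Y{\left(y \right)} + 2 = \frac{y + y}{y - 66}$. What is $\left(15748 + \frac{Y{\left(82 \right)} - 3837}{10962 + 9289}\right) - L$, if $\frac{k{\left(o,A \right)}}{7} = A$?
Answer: $- \frac{20225555443855}{81004} \approx -2.4969 \cdot 10^{8}$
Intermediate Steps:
$k{\left(o,A \right)} = 7 A$
$Y{\left(y \right)} = -2 + \frac{2 y}{-66 + y}$ ($Y{\left(y \right)} = -2 + \frac{y + y}{y - 66} = -2 + \frac{2 y}{-66 + y}$)
$L = 249701633$ ($L = \left(7 \cdot 49 - 20292\right) \left(-14830 + 2313\right) = \left(343 - 20292\right) \left(-12517\right) = \left(-19949\right) \left(-12517\right) = 249701633$)
$\left(15748 + \frac{Y{\left(82 \right)} - 3837}{10962 + 9289}\right) - L = \left(15748 + \frac{\frac{132}{-66 + 82} - 3837}{10962 + 9289}\right) - 249701633 = \left(15748 + \frac{\frac{132}{16} - 3837}{20251}\right) - 249701633 = \left(15748 + \left(132 \cdot \frac{1}{16} - 3837\right) \frac{1}{20251}\right) - 249701633 = \left(15748 + \left(\frac{33}{4} - 3837\right) \frac{1}{20251}\right) - 249701633 = \left(15748 - \frac{15315}{81004}\right) - 249701633 = \frac{1275635677}{81004} - 249701633 = - \frac{20225555443855}{81004}$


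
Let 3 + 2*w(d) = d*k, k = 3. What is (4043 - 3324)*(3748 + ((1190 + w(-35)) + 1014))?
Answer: 4240662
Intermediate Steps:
w(d) = -3/2 + 3*d/2 (w(d) = -3/2 + (d*3)/2 = -3/2 + (3*d)/2 = -3/2 + 3*d/2)
(4043 - 3324)*(3748 + ((1190 + w(-35)) + 1014)) = (4043 - 3324)*(3748 + ((1190 + (-3/2 + (3/2)*(-35))) + 1014)) = 719*(3748 + ((1190 + (-3/2 - 105/2)) + 1014)) = 719*(3748 + ((1190 - 54) + 1014)) = 719*(3748 + (1136 + 1014)) = 719*(3748 + 2150) = 719*5898 = 4240662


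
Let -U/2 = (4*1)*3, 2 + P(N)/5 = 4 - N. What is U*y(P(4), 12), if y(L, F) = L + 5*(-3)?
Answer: 600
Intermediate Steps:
P(N) = 10 - 5*N (P(N) = -10 + 5*(4 - N) = -10 + (20 - 5*N) = 10 - 5*N)
U = -24 (U = -2*4*1*3 = -8*3 = -2*12 = -24)
y(L, F) = -15 + L (y(L, F) = L - 15 = -15 + L)
U*y(P(4), 12) = -24*(-15 + (10 - 5*4)) = -24*(-15 + (10 - 20)) = -24*(-15 - 10) = -24*(-25) = 600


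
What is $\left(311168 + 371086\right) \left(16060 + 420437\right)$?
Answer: $297801824238$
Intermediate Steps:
$\left(311168 + 371086\right) \left(16060 + 420437\right) = 682254 \cdot 436497 = 297801824238$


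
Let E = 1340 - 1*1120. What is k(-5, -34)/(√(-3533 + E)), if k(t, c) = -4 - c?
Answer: -30*I*√3313/3313 ≈ -0.52121*I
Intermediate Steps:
E = 220 (E = 1340 - 1120 = 220)
k(-5, -34)/(√(-3533 + E)) = (-4 - 1*(-34))/(√(-3533 + 220)) = (-4 + 34)/(√(-3313)) = 30/((I*√3313)) = 30*(-I*√3313/3313) = -30*I*√3313/3313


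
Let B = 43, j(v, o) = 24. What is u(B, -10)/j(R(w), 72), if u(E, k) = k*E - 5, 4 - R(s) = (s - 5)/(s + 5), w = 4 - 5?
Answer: -145/8 ≈ -18.125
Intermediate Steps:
w = -1
R(s) = 4 - (-5 + s)/(5 + s) (R(s) = 4 - (s - 5)/(s + 5) = 4 - (-5 + s)/(5 + s))
u(E, k) = -5 + E*k (u(E, k) = E*k - 5 = -5 + E*k)
u(B, -10)/j(R(w), 72) = (-5 + 43*(-10))/24 = (-5 - 430)*(1/24) = -435*1/24 = -145/8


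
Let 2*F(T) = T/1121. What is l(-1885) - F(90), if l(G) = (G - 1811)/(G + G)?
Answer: 1986783/2113085 ≈ 0.94023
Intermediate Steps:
F(T) = T/2242 (F(T) = (T/1121)/2 = T/2242)
l(G) = (-1811 + G)/(2*G) (l(G) = (-1811 + G)/((2*G)) = (-1811 + G)*(1/(2*G)) = (-1811 + G)/(2*G))
l(-1885) - F(90) = (½)*(-1811 - 1885)/(-1885) - 90/2242 = (½)*(-1/1885)*(-3696) - 1*45/1121 = 1848/1885 - 45/1121 = 1986783/2113085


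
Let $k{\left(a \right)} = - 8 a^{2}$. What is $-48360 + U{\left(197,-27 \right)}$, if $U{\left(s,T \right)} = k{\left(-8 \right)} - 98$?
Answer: $-48970$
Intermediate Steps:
$U{\left(s,T \right)} = -610$ ($U{\left(s,T \right)} = - 8 \left(-8\right)^{2} - 98 = \left(-8\right) 64 - 98 = -512 - 98 = -610$)
$-48360 + U{\left(197,-27 \right)} = -48360 - 610 = -48970$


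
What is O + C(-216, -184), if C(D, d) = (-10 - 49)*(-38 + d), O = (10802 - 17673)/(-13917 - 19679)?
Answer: 440047279/33596 ≈ 13098.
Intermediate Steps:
O = 6871/33596 (O = -6871/(-33596) = -6871*(-1/33596) = 6871/33596 ≈ 0.20452)
C(D, d) = 2242 - 59*d (C(D, d) = -59*(-38 + d) = 2242 - 59*d)
O + C(-216, -184) = 6871/33596 + (2242 - 59*(-184)) = 6871/33596 + (2242 + 10856) = 6871/33596 + 13098 = 440047279/33596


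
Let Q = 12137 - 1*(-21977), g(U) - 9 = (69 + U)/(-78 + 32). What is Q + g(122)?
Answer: 1569467/46 ≈ 34119.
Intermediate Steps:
g(U) = 15/2 - U/46 (g(U) = 9 + (69 + U)/(-78 + 32) = 9 + (69 + U)/(-46) = 9 + (69 + U)*(-1/46) = 9 + (-3/2 - U/46) = 15/2 - U/46)
Q = 34114 (Q = 12137 + 21977 = 34114)
Q + g(122) = 34114 + (15/2 - 1/46*122) = 34114 + (15/2 - 61/23) = 34114 + 223/46 = 1569467/46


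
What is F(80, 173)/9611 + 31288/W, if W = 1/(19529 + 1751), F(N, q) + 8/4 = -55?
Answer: 6399086838983/9611 ≈ 6.6581e+8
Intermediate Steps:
F(N, q) = -57 (F(N, q) = -2 - 55 = -57)
W = 1/21280 ≈ 4.6992e-5
F(80, 173)/9611 + 31288/W = -57/9611 + 31288/(1/21280) = -57*1/9611 + 31288*21280 = -57/9611 + 665808640 = 6399086838983/9611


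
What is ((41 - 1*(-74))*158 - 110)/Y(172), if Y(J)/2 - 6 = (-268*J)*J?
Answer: -4515/3964253 ≈ -0.0011389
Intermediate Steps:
Y(J) = 12 - 536*J**2 (Y(J) = 12 + 2*((-268*J)*J) = 12 + 2*(-268*J**2) = 12 - 536*J**2)
((41 - 1*(-74))*158 - 110)/Y(172) = ((41 - 1*(-74))*158 - 110)/(12 - 536*172**2) = ((41 + 74)*158 - 110)/(12 - 536*29584) = (115*158 - 110)/(12 - 15857024) = (18170 - 110)/(-15857012) = 18060*(-1/15857012) = -4515/3964253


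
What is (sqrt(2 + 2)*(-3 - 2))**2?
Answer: 100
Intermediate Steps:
(sqrt(2 + 2)*(-3 - 2))**2 = (sqrt(4)*(-5))**2 = (2*(-5))**2 = (-10)**2 = 100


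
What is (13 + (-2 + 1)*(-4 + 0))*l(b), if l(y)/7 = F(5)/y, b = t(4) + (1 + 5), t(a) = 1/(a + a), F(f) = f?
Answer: 680/7 ≈ 97.143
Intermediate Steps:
t(a) = 1/(2*a)
b = 49/8 (b = (1/2)/4 + (1 + 5) = (1/2)*(1/4) + 6 = 1/8 + 6 = 49/8 ≈ 6.1250)
l(y) = 35/y (l(y) = 7*(5/y) = 35/y)
(13 + (-2 + 1)*(-4 + 0))*l(b) = (13 + (-2 + 1)*(-4 + 0))*(35/(49/8)) = (13 - 1*(-4))*(35*(8/49)) = (13 + 4)*(40/7) = 17*(40/7) = 680/7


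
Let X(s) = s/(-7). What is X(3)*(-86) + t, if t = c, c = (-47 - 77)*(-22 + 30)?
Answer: -6686/7 ≈ -955.14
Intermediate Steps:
c = -992 (c = -124*8 = -992)
t = -992
X(s) = -s/7 (X(s) = s*(-1/7) = -s/7)
X(3)*(-86) + t = -1/7*3*(-86) - 992 = -3/7*(-86) - 992 = 258/7 - 992 = -6686/7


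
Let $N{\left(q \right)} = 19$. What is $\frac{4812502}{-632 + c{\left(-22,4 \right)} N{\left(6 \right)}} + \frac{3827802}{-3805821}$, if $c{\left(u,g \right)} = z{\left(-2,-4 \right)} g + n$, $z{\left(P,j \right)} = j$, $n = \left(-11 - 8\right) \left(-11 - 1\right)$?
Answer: $\frac{338935591825}{239343854} \approx 1416.1$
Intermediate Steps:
$n = 228$ ($n = \left(-19\right) \left(-12\right) = 228$)
$c{\left(u,g \right)} = 228 - 4 g$ ($c{\left(u,g \right)} = - 4 g + 228 = 228 - 4 g$)
$\frac{4812502}{-632 + c{\left(-22,4 \right)} N{\left(6 \right)}} + \frac{3827802}{-3805821} = \frac{4812502}{-632 + \left(228 - 16\right) 19} + \frac{3827802}{-3805821} = \frac{4812502}{-632 + \left(228 - 16\right) 19} + 3827802 \left(- \frac{1}{3805821}\right) = \frac{4812502}{-632 + 212 \cdot 19} - \frac{1275934}{1268607} = \frac{4812502}{-632 + 4028} - \frac{1275934}{1268607} = \frac{4812502}{3396} - \frac{1275934}{1268607} = 4812502 \cdot \frac{1}{3396} - \frac{1275934}{1268607} = \frac{2406251}{1698} - \frac{1275934}{1268607} = \frac{338935591825}{239343854}$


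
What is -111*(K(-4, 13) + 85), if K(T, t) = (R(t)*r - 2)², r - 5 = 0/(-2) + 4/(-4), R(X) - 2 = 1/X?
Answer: -2340879/169 ≈ -13851.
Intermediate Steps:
R(X) = 2 + 1/X
r = 4 (r = 5 + (0/(-2) + 4/(-4)) = 5 + (0*(-½) + 4*(-¼)) = 5 + (0 - 1) = 5 - 1 = 4)
K(T, t) = (6 + 4/t)² (K(T, t) = ((2 + 1/t)*4 - 2)² = ((8 + 4/t) - 2)² = (6 + 4/t)²)
-111*(K(-4, 13) + 85) = -111*(4*(2 + 3*13)²/13² + 85) = -111*(4*(1/169)*(2 + 39)² + 85) = -111*(4*(1/169)*41² + 85) = -111*(4*(1/169)*1681 + 85) = -111*(6724/169 + 85) = -111*21089/169 = -2340879/169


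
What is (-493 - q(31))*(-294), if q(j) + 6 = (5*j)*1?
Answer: 188748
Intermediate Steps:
q(j) = -6 + 5*j (q(j) = -6 + (5*j)*1 = -6 + 5*j)
(-493 - q(31))*(-294) = (-493 - (-6 + 5*31))*(-294) = (-493 - (-6 + 155))*(-294) = (-493 - 1*149)*(-294) = (-493 - 149)*(-294) = -642*(-294) = 188748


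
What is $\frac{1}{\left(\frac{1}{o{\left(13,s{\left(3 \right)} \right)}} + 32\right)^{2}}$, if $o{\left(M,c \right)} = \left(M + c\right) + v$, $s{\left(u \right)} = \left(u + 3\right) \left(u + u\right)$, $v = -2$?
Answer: $\frac{2209}{2265025} \approx 0.00097527$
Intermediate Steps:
$s{\left(u \right)} = 2 u \left(3 + u\right)$ ($s{\left(u \right)} = \left(3 + u\right) 2 u = 2 u \left(3 + u\right)$)
$o{\left(M,c \right)} = -2 + M + c$ ($o{\left(M,c \right)} = \left(M + c\right) - 2 = -2 + M + c$)
$\frac{1}{\left(\frac{1}{o{\left(13,s{\left(3 \right)} \right)}} + 32\right)^{2}} = \frac{1}{\left(\frac{1}{-2 + 13 + 2 \cdot 3 \left(3 + 3\right)} + 32\right)^{2}} = \frac{1}{\left(\frac{1}{-2 + 13 + 2 \cdot 3 \cdot 6} + 32\right)^{2}} = \frac{1}{\left(\frac{1}{-2 + 13 + 36} + 32\right)^{2}} = \frac{1}{\left(\frac{1}{47} + 32\right)^{2}} = \frac{1}{\left(\frac{1505}{47}\right)^{2}} = \frac{1}{\frac{2265025}{2209}} = \frac{2209}{2265025}$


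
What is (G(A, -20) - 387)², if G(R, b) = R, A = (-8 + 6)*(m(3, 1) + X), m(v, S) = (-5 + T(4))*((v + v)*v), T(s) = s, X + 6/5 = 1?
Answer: 3073009/25 ≈ 1.2292e+5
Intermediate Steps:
X = -⅕ (X = -6/5 + 1 = -⅕ ≈ -0.20000)
m(v, S) = -2*v² (m(v, S) = (-5 + 4)*((v + v)*v) = -2*v*v = -2*v²)
A = 182/5 (A = (-8 + 6)*(-2*3² - ⅕) = -2*(-2*9 - ⅕) = -2*(-18 - ⅕) = -2*(-91/5) = 182/5 ≈ 36.400)
(G(A, -20) - 387)² = (182/5 - 387)² = (-1753/5)² = 3073009/25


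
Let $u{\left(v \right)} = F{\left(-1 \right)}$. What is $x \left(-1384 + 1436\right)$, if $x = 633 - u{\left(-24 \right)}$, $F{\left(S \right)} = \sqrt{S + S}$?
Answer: $32916 - 52 i \sqrt{2} \approx 32916.0 - 73.539 i$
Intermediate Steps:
$F{\left(S \right)} = \sqrt{2} \sqrt{S}$ ($F{\left(S \right)} = \sqrt{2 S} = \sqrt{2} \sqrt{S}$)
$u{\left(v \right)} = i \sqrt{2}$ ($u{\left(v \right)} = \sqrt{2} \sqrt{-1} = \sqrt{2} i = i \sqrt{2}$)
$x = 633 - i \sqrt{2} \approx 633.0 - 1.4142 i$
$x \left(-1384 + 1436\right) = \left(633 - i \sqrt{2}\right) \left(-1384 + 1436\right) = \left(633 - i \sqrt{2}\right) 52 = 32916 - 52 i \sqrt{2}$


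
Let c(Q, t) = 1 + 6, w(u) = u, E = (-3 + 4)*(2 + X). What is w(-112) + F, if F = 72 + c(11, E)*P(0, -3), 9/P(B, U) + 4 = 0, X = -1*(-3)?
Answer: -223/4 ≈ -55.750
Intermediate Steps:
X = 3
P(B, U) = -9/4 (P(B, U) = 9/(-4 + 0) = 9/(-4) = 9*(-1/4) = -9/4)
E = 5 (E = (-3 + 4)*(2 + 3) = 1*5 = 5)
c(Q, t) = 7
F = 225/4 (F = 72 + 7*(-9/4) = 72 - 63/4 = 225/4 ≈ 56.250)
w(-112) + F = -112 + 225/4 = -223/4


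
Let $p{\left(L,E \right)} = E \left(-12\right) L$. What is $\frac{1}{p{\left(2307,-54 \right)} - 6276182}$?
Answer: $- \frac{1}{4781246} \approx -2.0915 \cdot 10^{-7}$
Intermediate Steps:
$p{\left(L,E \right)} = - 12 E L$
$\frac{1}{p{\left(2307,-54 \right)} - 6276182} = \frac{1}{\left(-12\right) \left(-54\right) 2307 - 6276182} = \frac{1}{1494936 - 6276182} = \frac{1}{-4781246} = - \frac{1}{4781246}$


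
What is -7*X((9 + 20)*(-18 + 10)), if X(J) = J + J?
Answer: 3248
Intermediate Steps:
X(J) = 2*J
-7*X((9 + 20)*(-18 + 10)) = -14*(9 + 20)*(-18 + 10) = -14*29*(-8) = -14*(-232) = -7*(-464) = 3248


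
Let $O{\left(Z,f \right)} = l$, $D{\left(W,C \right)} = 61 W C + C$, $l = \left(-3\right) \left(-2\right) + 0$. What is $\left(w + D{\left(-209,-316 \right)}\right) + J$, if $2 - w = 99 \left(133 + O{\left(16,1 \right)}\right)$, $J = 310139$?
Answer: $4324748$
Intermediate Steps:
$l = 6$ ($l = 6 + 0 = 6$)
$D{\left(W,C \right)} = C + 61 C W$ ($D{\left(W,C \right)} = 61 C W + C = C + 61 C W$)
$O{\left(Z,f \right)} = 6$
$w = -13759$ ($w = 2 - 99 \left(133 + 6\right) = 2 - 99 \cdot 139 = 2 - 13761 = -13759$)
$\left(w + D{\left(-209,-316 \right)}\right) + J = \left(-13759 - 316 \left(1 + 61 \left(-209\right)\right)\right) + 310139 = \left(-13759 - 316 \left(1 - 12749\right)\right) + 310139 = \left(-13759 - -4028368\right) + 310139 = \left(-13759 + 4028368\right) + 310139 = 4014609 + 310139 = 4324748$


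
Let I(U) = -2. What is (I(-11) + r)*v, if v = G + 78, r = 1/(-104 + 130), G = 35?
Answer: -5763/26 ≈ -221.65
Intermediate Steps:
r = 1/26 ≈ 0.038462
v = 113 (v = 35 + 78 = 113)
(I(-11) + r)*v = (-2 + 1/26)*113 = -51/26*113 = -5763/26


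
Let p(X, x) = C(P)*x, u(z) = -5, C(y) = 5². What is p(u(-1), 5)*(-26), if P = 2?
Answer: -3250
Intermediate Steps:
C(y) = 25
p(X, x) = 25*x
p(u(-1), 5)*(-26) = (25*5)*(-26) = 125*(-26) = -3250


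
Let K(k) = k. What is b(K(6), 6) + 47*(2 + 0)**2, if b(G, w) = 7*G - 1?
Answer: 229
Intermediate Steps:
b(G, w) = -1 + 7*G
b(K(6), 6) + 47*(2 + 0)**2 = (-1 + 7*6) + 47*(2 + 0)**2 = (-1 + 42) + 47*2**2 = 41 + 47*4 = 41 + 188 = 229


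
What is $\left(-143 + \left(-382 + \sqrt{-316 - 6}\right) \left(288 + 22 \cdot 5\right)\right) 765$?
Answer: $-116416935 + 304470 i \sqrt{322} \approx -1.1642 \cdot 10^{8} + 5.4635 \cdot 10^{6} i$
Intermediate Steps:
$\left(-143 + \left(-382 + \sqrt{-316 - 6}\right) \left(288 + 22 \cdot 5\right)\right) 765 = \left(-143 + \left(-382 + \sqrt{-322}\right) \left(288 + 110\right)\right) 765 = \left(-143 + \left(-382 + i \sqrt{322}\right) 398\right) 765 = \left(-143 - \left(152036 - 398 i \sqrt{322}\right)\right) 765 = \left(-152179 + 398 i \sqrt{322}\right) 765 = -116416935 + 304470 i \sqrt{322}$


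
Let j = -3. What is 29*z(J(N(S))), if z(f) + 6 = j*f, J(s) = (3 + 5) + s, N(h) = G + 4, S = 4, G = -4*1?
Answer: -870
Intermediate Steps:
G = -4
N(h) = 0 (N(h) = -4 + 4 = 0)
J(s) = 8 + s
z(f) = -6 - 3*f
29*z(J(N(S))) = 29*(-6 - 3*(8 + 0)) = 29*(-6 - 3*8) = 29*(-6 - 24) = 29*(-30) = -870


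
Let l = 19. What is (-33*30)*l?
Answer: -18810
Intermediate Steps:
(-33*30)*l = -33*30*19 = -990*19 = -18810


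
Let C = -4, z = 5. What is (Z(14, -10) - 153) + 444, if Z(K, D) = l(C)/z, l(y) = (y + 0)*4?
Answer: 1439/5 ≈ 287.80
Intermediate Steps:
l(y) = 4*y (l(y) = y*4 = 4*y)
Z(K, D) = -16/5 (Z(K, D) = (4*(-4))/5 = -16*⅕ = -16/5)
(Z(14, -10) - 153) + 444 = (-16/5 - 153) + 444 = -781/5 + 444 = 1439/5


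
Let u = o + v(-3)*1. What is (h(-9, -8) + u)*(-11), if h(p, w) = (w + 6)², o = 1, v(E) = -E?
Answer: -88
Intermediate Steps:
h(p, w) = (6 + w)²
u = 4 (u = 1 - 1*(-3)*1 = 1 + 3*1 = 1 + 3 = 4)
(h(-9, -8) + u)*(-11) = ((6 - 8)² + 4)*(-11) = ((-2)² + 4)*(-11) = (4 + 4)*(-11) = 8*(-11) = -88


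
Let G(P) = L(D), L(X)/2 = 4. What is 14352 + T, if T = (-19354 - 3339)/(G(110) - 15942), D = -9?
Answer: 228707461/15934 ≈ 14353.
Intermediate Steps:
L(X) = 8 (L(X) = 2*4 = 8)
G(P) = 8
T = 22693/15934 (T = (-19354 - 3339)/(8 - 15942) = -22693/(-15934) = -22693*(-1/15934) = 22693/15934 ≈ 1.4242)
14352 + T = 14352 + 22693/15934 = 228707461/15934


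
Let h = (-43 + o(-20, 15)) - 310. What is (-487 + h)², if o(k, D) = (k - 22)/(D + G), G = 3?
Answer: 6385729/9 ≈ 7.0953e+5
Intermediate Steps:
o(k, D) = (-22 + k)/(3 + D) (o(k, D) = (k - 22)/(D + 3) = (-22 + k)/(3 + D))
h = -1066/3 (h = (-43 + (-22 - 20)/(3 + 15)) - 310 = (-43 - 42/18) - 310 = (-43 + (1/18)*(-42)) - 310 = (-43 - 7/3) - 310 = -136/3 - 310 = -1066/3 ≈ -355.33)
(-487 + h)² = (-487 - 1066/3)² = (-2527/3)² = 6385729/9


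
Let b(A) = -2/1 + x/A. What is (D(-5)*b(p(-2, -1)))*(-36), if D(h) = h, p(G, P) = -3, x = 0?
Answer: -360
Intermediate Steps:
b(A) = -2 (b(A) = -2/1 + 0/A = -2*1 + 0 = -2 + 0 = -2)
(D(-5)*b(p(-2, -1)))*(-36) = -5*(-2)*(-36) = 10*(-36) = -360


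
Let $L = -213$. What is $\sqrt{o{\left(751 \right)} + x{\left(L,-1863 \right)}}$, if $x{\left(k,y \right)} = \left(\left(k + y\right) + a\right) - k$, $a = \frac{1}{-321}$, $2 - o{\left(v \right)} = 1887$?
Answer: $\frac{i \sqrt{386197989}}{321} \approx 61.221 i$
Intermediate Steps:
$o{\left(v \right)} = -1885$ ($o{\left(v \right)} = 2 - 1887 = -1885$)
$a = - \frac{1}{321} \approx -0.0031153$
$x{\left(k,y \right)} = - \frac{1}{321} + y$ ($x{\left(k,y \right)} = \left(\left(k + y\right) - \frac{1}{321}\right) - k = \left(- \frac{1}{321} + k + y\right) - k = - \frac{1}{321} + y$)
$\sqrt{o{\left(751 \right)} + x{\left(L,-1863 \right)}} = \sqrt{-1885 - \frac{598024}{321}} = \sqrt{- \frac{1203109}{321}} = \frac{i \sqrt{386197989}}{321}$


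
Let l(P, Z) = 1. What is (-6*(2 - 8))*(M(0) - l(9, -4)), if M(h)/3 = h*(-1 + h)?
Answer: -36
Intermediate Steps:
M(h) = 3*h*(-1 + h) (M(h) = 3*(h*(-1 + h)) = 3*h*(-1 + h))
(-6*(2 - 8))*(M(0) - l(9, -4)) = (-6*(2 - 8))*(3*0*(-1 + 0) - 1*1) = (-6*(-6))*(3*0*(-1) - 1) = 36*(0 - 1) = 36*(-1) = -36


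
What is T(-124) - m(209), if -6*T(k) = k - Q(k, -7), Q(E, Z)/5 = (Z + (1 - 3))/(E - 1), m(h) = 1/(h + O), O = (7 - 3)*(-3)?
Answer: 612323/29550 ≈ 20.722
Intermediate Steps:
O = -12 (O = 4*(-3) = -12)
m(h) = 1/(-12 + h) (m(h) = 1/(h - 12) = 1/(-12 + h))
Q(E, Z) = 5*(-2 + Z)/(-1 + E) (Q(E, Z) = 5*((Z + (1 - 3))/(E - 1)) = 5*((Z - 2)/(-1 + E)) = 5*((-2 + Z)/(-1 + E)) = 5*(-2 + Z)/(-1 + E))
T(k) = -15/(2*(-1 + k)) - k/6 (T(k) = -(k - 5*(-2 - 7)/(-1 + k))/6 = -(k - 5*(-9)/(-1 + k))/6 = -(k - (-45)/(-1 + k))/6 = -(k + 45/(-1 + k))/6 = -15/(2*(-1 + k)) - k/6)
T(-124) - m(209) = (-45 - 124 - 1*(-124)²)/(6*(-1 - 124)) - 1/(-12 + 209) = (⅙)*(-45 - 124 - 1*15376)/(-125) - 1/197 = (⅙)*(-1/125)*(-45 - 124 - 15376) - 1*1/197 = (⅙)*(-1/125)*(-15545) - 1/197 = 3109/150 - 1/197 = 612323/29550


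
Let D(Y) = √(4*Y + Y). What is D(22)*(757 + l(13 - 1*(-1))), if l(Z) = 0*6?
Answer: 757*√110 ≈ 7939.5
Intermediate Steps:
l(Z) = 0
D(Y) = √5*√Y (D(Y) = √(5*Y) = √5*√Y)
D(22)*(757 + l(13 - 1*(-1))) = (√5*√22)*(757 + 0) = √110*757 = 757*√110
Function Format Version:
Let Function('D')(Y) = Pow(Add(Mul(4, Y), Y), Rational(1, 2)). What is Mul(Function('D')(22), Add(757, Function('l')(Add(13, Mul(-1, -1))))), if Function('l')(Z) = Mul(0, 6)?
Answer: Mul(757, Pow(110, Rational(1, 2))) ≈ 7939.5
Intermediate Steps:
Function('l')(Z) = 0
Function('D')(Y) = Mul(Pow(5, Rational(1, 2)), Pow(Y, Rational(1, 2))) (Function('D')(Y) = Pow(Mul(5, Y), Rational(1, 2)) = Mul(Pow(5, Rational(1, 2)), Pow(Y, Rational(1, 2))))
Mul(Function('D')(22), Add(757, Function('l')(Add(13, Mul(-1, -1))))) = Mul(Mul(Pow(5, Rational(1, 2)), Pow(22, Rational(1, 2))), Add(757, 0)) = Mul(Pow(110, Rational(1, 2)), 757) = Mul(757, Pow(110, Rational(1, 2)))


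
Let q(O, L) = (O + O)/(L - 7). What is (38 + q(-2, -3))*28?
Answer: 5376/5 ≈ 1075.2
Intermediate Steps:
q(O, L) = 2*O/(-7 + L) (q(O, L) = (2*O)/(-7 + L) = 2*O/(-7 + L))
(38 + q(-2, -3))*28 = (38 + 2*(-2)/(-7 - 3))*28 = (38 + 2*(-2)/(-10))*28 = (38 + 2*(-2)*(-1/10))*28 = (38 + 2/5)*28 = (192/5)*28 = 5376/5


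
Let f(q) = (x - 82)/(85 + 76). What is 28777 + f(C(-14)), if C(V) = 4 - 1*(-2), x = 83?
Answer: 4633098/161 ≈ 28777.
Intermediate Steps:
C(V) = 6 (C(V) = 4 + 2 = 6)
f(q) = 1/161 (f(q) = (83 - 82)/(85 + 76) = 1/161)
28777 + f(C(-14)) = 28777 + 1/161 = 4633098/161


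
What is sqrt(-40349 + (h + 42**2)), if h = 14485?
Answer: 10*I*sqrt(241) ≈ 155.24*I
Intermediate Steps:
sqrt(-40349 + (h + 42**2)) = sqrt(-40349 + (14485 + 42**2)) = sqrt(-40349 + (14485 + 1764)) = sqrt(-40349 + 16249) = sqrt(-24100) = 10*I*sqrt(241)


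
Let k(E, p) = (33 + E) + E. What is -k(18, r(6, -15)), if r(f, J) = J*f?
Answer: -69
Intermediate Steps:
k(E, p) = 33 + 2*E
-k(18, r(6, -15)) = -(33 + 2*18) = -(33 + 36) = -1*69 = -69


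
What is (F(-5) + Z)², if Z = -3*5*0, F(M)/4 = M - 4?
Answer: 1296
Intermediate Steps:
F(M) = -16 + 4*M (F(M) = 4*(M - 4) = 4*(-4 + M) = -16 + 4*M)
Z = 0 (Z = -15*0 = 0)
(F(-5) + Z)² = ((-16 + 4*(-5)) + 0)² = ((-16 - 20) + 0)² = (-36 + 0)² = (-36)² = 1296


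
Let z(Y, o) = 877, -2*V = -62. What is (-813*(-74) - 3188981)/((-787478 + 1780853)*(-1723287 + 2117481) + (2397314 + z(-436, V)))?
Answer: -3128819/391584862941 ≈ -7.9901e-6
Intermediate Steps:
V = 31 (V = -½*(-62) = 31)
(-813*(-74) - 3188981)/((-787478 + 1780853)*(-1723287 + 2117481) + (2397314 + z(-436, V))) = (-813*(-74) - 3188981)/((-787478 + 1780853)*(-1723287 + 2117481) + (2397314 + 877)) = (60162 - 3188981)/(993375*394194 + 2398191) = -3128819/(391582464750 + 2398191) = -3128819/391584862941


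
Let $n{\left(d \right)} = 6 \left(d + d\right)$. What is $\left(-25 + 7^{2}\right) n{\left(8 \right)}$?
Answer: $2304$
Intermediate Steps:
$n{\left(d \right)} = 12 d$ ($n{\left(d \right)} = 6 \cdot 2 d = 12 d$)
$\left(-25 + 7^{2}\right) n{\left(8 \right)} = \left(-25 + 7^{2}\right) 12 \cdot 8 = \left(-25 + 49\right) 96 = 24 \cdot 96 = 2304$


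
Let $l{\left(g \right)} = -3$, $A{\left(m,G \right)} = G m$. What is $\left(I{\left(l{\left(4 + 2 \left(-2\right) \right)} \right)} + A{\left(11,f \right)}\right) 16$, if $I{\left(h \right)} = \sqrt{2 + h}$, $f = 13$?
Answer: $2288 + 16 i \approx 2288.0 + 16.0 i$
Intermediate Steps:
$\left(I{\left(l{\left(4 + 2 \left(-2\right) \right)} \right)} + A{\left(11,f \right)}\right) 16 = \left(\sqrt{2 - 3} + 13 \cdot 11\right) 16 = \left(\sqrt{-1} + 143\right) 16 = \left(i + 143\right) 16 = \left(143 + i\right) 16 = 2288 + 16 i$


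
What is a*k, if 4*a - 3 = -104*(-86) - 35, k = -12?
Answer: -26736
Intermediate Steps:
a = 2228 (a = ¾ + (-104*(-86) - 35)/4 = ¾ + (8944 - 35)/4 = ¾ + (¼)*8909 = ¾ + 8909/4 = 2228)
a*k = 2228*(-12) = -26736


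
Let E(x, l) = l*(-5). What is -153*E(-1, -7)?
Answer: -5355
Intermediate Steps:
E(x, l) = -5*l
-153*E(-1, -7) = -(-765)*(-7) = -153*35 = -5355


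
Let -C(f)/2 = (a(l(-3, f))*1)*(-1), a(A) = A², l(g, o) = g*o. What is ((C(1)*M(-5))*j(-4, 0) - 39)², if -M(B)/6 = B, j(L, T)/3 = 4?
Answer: 41486481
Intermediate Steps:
j(L, T) = 12 (j(L, T) = 3*4 = 12)
M(B) = -6*B
C(f) = 18*f² (C(f) = -2*(-3*f)²*1*(-1) = -2*(9*f²)*1*(-1) = -2*9*f²*(-1) = -(-18)*f² = 18*f²)
((C(1)*M(-5))*j(-4, 0) - 39)² = (((18*1²)*(-6*(-5)))*12 - 39)² = (((18*1)*30)*12 - 39)² = ((18*30)*12 - 39)² = (540*12 - 39)² = (6480 - 39)² = 6441² = 41486481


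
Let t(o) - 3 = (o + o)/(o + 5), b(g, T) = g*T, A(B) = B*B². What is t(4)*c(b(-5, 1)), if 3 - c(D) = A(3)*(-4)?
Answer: 1295/3 ≈ 431.67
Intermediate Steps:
A(B) = B³
b(g, T) = T*g
c(D) = 111 (c(D) = 3 - 3³*(-4) = 3 - 27*(-4) = 3 - 1*(-108) = 3 + 108 = 111)
t(o) = 3 + 2*o/(5 + o) (t(o) = 3 + (o + o)/(o + 5) = 3 + (2*o)/(5 + o) = 3 + 2*o/(5 + o))
t(4)*c(b(-5, 1)) = (5*(3 + 4)/(5 + 4))*111 = (5*7/9)*111 = (5*(⅑)*7)*111 = (35/9)*111 = 1295/3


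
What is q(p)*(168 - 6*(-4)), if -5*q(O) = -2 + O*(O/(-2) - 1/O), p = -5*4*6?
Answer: 1382976/5 ≈ 2.7660e+5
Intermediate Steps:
p = -120 (p = -20*6 = -120)
q(O) = ⅖ - O*(-1/O - O/2)/5 (q(O) = -(-2 + O*(O/(-2) - 1/O))/5 = -(-2 + O*(O*(-½) - 1/O))/5 = -(-2 + O*(-O/2 - 1/O))/5 = -(-2 + O*(-1/O - O/2))/5 = ⅖ - O*(-1/O - O/2)/5)
q(p)*(168 - 6*(-4)) = (⅗ + (⅒)*(-120)²)*(168 - 6*(-4)) = (⅗ + (⅒)*14400)*(168 - 1*(-24)) = (⅗ + 1440)*(168 + 24) = (7203/5)*192 = 1382976/5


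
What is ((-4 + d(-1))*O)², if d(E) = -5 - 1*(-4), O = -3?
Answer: 225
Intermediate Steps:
d(E) = -1 (d(E) = -5 + 4 = -1)
((-4 + d(-1))*O)² = ((-4 - 1)*(-3))² = (-5*(-3))² = 15² = 225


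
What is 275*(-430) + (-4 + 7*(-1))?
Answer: -118261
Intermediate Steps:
275*(-430) + (-4 + 7*(-1)) = -118250 + (-4 - 7) = -118250 - 11 = -118261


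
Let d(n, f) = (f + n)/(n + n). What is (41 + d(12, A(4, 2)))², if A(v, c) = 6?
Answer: 27889/16 ≈ 1743.1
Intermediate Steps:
d(n, f) = (f + n)/(2*n) (d(n, f) = (f + n)/((2*n)) = (f + n)*(1/(2*n)) = (f + n)/(2*n))
(41 + d(12, A(4, 2)))² = (41 + (½)*(6 + 12)/12)² = (41 + (½)*(1/12)*18)² = (41 + ¾)² = (167/4)² = 27889/16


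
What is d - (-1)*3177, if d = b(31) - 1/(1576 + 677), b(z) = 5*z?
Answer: 7506995/2253 ≈ 3332.0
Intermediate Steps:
d = 349214/2253 (d = 5*31 - 1/(1576 + 677) = 155 - 1/2253 = 349214/2253 ≈ 155.00)
d - (-1)*3177 = 349214/2253 - (-1)*3177 = 349214/2253 - 1*(-3177) = 349214/2253 + 3177 = 7506995/2253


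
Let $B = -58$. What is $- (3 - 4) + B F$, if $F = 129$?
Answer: $-7481$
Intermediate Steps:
$- (3 - 4) + B F = - (3 - 4) - 7482 = \left(-1\right) \left(-1\right) - 7482 = 1 - 7482 = -7481$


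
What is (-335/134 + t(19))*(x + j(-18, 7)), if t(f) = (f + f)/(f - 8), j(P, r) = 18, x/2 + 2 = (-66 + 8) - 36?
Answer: -1827/11 ≈ -166.09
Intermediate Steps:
x = -192 (x = -4 + 2*((-66 + 8) - 36) = -4 + 2*(-58 - 36) = -4 + 2*(-94) = -4 - 188 = -192)
t(f) = 2*f/(-8 + f) (t(f) = (2*f)/(-8 + f) = 2*f/(-8 + f))
(-335/134 + t(19))*(x + j(-18, 7)) = (-335/134 + 2*19/(-8 + 19))*(-192 + 18) = (-335*1/134 + 2*19/11)*(-174) = (-5/2 + 2*19*(1/11))*(-174) = (-5/2 + 38/11)*(-174) = (21/22)*(-174) = -1827/11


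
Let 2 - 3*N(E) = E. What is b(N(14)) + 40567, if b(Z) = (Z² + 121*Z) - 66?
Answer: 40033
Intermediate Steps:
N(E) = ⅔ - E/3
b(Z) = -66 + Z² + 121*Z
b(N(14)) + 40567 = (-66 + (⅔ - ⅓*14)² + 121*(⅔ - ⅓*14)) + 40567 = (-66 + (⅔ - 14/3)² + 121*(⅔ - 14/3)) + 40567 = (-66 + (-4)² + 121*(-4)) + 40567 = (-66 + 16 - 484) + 40567 = -534 + 40567 = 40033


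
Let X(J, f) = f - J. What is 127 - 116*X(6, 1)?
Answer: 707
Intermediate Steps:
127 - 116*X(6, 1) = 127 - 116*(1 - 1*6) = 127 - 116*(1 - 6) = 127 - 116*(-5) = 127 + 580 = 707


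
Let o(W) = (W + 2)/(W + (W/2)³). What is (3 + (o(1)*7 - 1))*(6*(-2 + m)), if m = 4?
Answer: 248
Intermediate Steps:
o(W) = (2 + W)/(W + W³/8) (o(W) = (2 + W)/(W + (W*(½))³) = (2 + W)/(W + (W/2)³) = (2 + W)/(W + W³/8))
(3 + (o(1)*7 - 1))*(6*(-2 + m)) = (3 + ((8*(2 + 1)/(1*(8 + 1²)))*7 - 1))*(6*(-2 + 4)) = (3 + ((8*1*3/(8 + 1))*7 - 1))*(6*2) = (3 + ((8*1*3/9)*7 - 1))*12 = (3 + ((8*1*(⅑)*3)*7 - 1))*12 = (3 + ((8/3)*7 - 1))*12 = (3 + (56/3 - 1))*12 = (3 + 53/3)*12 = (62/3)*12 = 248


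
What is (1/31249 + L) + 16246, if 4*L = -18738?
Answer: 722570629/62498 ≈ 11562.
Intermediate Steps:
L = -9369/2 (L = (1/4)*(-18738) = -9369/2 ≈ -4684.5)
(1/31249 + L) + 16246 = (1/31249 - 9369/2) + 16246 = -292771879/62498 + 16246 = 722570629/62498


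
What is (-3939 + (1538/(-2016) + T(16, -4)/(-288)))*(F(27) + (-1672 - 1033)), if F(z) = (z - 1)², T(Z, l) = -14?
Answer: 55955762/7 ≈ 7.9937e+6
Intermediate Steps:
F(z) = (-1 + z)²
(-3939 + (1538/(-2016) + T(16, -4)/(-288)))*(F(27) + (-1672 - 1033)) = (-3939 + (1538/(-2016) - 14/(-288)))*((-1 + 27)² + (-1672 - 1033)) = (-3939 + (1538*(-1/2016) - 14*(-1/288)))*(26² - 2705) = (-3939 + (-769/1008 + 7/144))*(676 - 2705) = (-3939 - 5/7)*(-2029) = -27578/7*(-2029) = 55955762/7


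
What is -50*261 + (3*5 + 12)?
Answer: -13023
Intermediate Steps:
-50*261 + (3*5 + 12) = -13050 + (15 + 12) = -13050 + 27 = -13023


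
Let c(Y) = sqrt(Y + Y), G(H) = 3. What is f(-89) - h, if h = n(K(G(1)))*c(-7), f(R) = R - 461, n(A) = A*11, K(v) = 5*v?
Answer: -550 - 165*I*sqrt(14) ≈ -550.0 - 617.37*I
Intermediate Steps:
c(Y) = sqrt(2)*sqrt(Y) (c(Y) = sqrt(2*Y) = sqrt(2)*sqrt(Y))
n(A) = 11*A
f(R) = -461 + R
h = 165*I*sqrt(14) (h = (11*(5*3))*(sqrt(2)*sqrt(-7)) = (11*15)*(sqrt(2)*(I*sqrt(7))) = 165*(I*sqrt(14)) = 165*I*sqrt(14) ≈ 617.37*I)
f(-89) - h = (-461 - 89) - 165*I*sqrt(14) = -550 - 165*I*sqrt(14)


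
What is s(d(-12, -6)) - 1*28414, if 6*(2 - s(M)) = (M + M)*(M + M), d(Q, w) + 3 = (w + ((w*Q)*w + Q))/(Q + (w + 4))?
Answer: -1419932/49 ≈ -28978.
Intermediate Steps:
d(Q, w) = -3 + (Q + w + Q*w**2)/(4 + Q + w) (d(Q, w) = -3 + (w + ((w*Q)*w + Q))/(Q + (w + 4)) = -3 + (w + ((Q*w)*w + Q))/(Q + (4 + w)) = -3 + (w + (Q*w**2 + Q))/(4 + Q + w) = -3 + (w + (Q + Q*w**2))/(4 + Q + w) = -3 + (Q + w + Q*w**2)/(4 + Q + w))
s(M) = 2 - 2*M**2/3 (s(M) = 2 - (M + M)*(M + M)/6 = 2 - 2*M*2*M/6 = 2 - 2*M**2/3)
s(d(-12, -6)) - 1*28414 = (2 - 2*(-12 - 2*(-12) - 2*(-6) - 12*(-6)**2)**2/(4 - 12 - 6)**2/3) - 1*28414 = (2 - 2*(-12 + 24 + 12 - 12*36)**2/196/3) - 28414 = (2 - 2*(-12 + 24 + 12 - 432)**2/196/3) - 28414 = (2 - 2*(-1/14*(-408))**2/3) - 28414 = (2 - 2*(204/7)**2/3) - 28414 = (2 - 2/3*41616/49) - 28414 = (2 - 27744/49) - 28414 = -27646/49 - 28414 = -1419932/49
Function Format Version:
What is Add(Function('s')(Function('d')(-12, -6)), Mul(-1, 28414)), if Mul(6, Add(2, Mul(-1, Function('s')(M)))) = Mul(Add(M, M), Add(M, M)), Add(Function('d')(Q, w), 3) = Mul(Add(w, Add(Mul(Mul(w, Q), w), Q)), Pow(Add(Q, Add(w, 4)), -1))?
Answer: Rational(-1419932, 49) ≈ -28978.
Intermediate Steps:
Function('d')(Q, w) = Add(-3, Mul(Pow(Add(4, Q, w), -1), Add(Q, w, Mul(Q, Pow(w, 2))))) (Function('d')(Q, w) = Add(-3, Mul(Add(w, Add(Mul(Mul(w, Q), w), Q)), Pow(Add(Q, Add(w, 4)), -1))) = Add(-3, Mul(Add(w, Add(Mul(Mul(Q, w), w), Q)), Pow(Add(Q, Add(4, w)), -1))) = Add(-3, Mul(Add(w, Add(Mul(Q, Pow(w, 2)), Q)), Pow(Add(4, Q, w), -1))) = Add(-3, Mul(Add(w, Add(Q, Mul(Q, Pow(w, 2)))), Pow(Add(4, Q, w), -1))) = Add(-3, Mul(Add(Q, w, Mul(Q, Pow(w, 2))), Pow(Add(4, Q, w), -1))) = Add(-3, Mul(Pow(Add(4, Q, w), -1), Add(Q, w, Mul(Q, Pow(w, 2))))))
Function('s')(M) = Add(2, Mul(Rational(-2, 3), Pow(M, 2))) (Function('s')(M) = Add(2, Mul(Rational(-1, 6), Mul(Add(M, M), Add(M, M)))) = Add(2, Mul(Rational(-1, 6), Mul(Mul(2, M), Mul(2, M)))) = Add(2, Mul(Rational(-1, 6), Mul(4, Pow(M, 2)))) = Add(2, Mul(Rational(-2, 3), Pow(M, 2))))
Add(Function('s')(Function('d')(-12, -6)), Mul(-1, 28414)) = Add(Add(2, Mul(Rational(-2, 3), Pow(Mul(Pow(Add(4, -12, -6), -1), Add(-12, Mul(-2, -12), Mul(-2, -6), Mul(-12, Pow(-6, 2)))), 2))), Mul(-1, 28414)) = Add(Add(2, Mul(Rational(-2, 3), Pow(Mul(Pow(-14, -1), Add(-12, 24, 12, Mul(-12, 36))), 2))), -28414) = Add(Add(2, Mul(Rational(-2, 3), Pow(Mul(Rational(-1, 14), Add(-12, 24, 12, -432)), 2))), -28414) = Add(Add(2, Mul(Rational(-2, 3), Pow(Mul(Rational(-1, 14), -408), 2))), -28414) = Add(Add(2, Mul(Rational(-2, 3), Pow(Rational(204, 7), 2))), -28414) = Add(Add(2, Mul(Rational(-2, 3), Rational(41616, 49))), -28414) = Add(Add(2, Rational(-27744, 49)), -28414) = Add(Rational(-27646, 49), -28414) = Rational(-1419932, 49)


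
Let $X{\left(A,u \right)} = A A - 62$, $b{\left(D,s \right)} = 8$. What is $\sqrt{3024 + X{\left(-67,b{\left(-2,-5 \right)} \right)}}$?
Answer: $\sqrt{7451} \approx 86.319$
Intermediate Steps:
$X{\left(A,u \right)} = -62 + A^{2}$ ($X{\left(A,u \right)} = A^{2} - 62 = -62 + A^{2}$)
$\sqrt{3024 + X{\left(-67,b{\left(-2,-5 \right)} \right)}} = \sqrt{3024 - \left(62 - \left(-67\right)^{2}\right)} = \sqrt{3024 + \left(-62 + 4489\right)} = \sqrt{3024 + 4427} = \sqrt{7451}$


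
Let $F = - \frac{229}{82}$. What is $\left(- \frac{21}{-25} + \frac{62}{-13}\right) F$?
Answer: $\frac{292433}{26650} \approx 10.973$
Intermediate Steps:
$F = - \frac{229}{82}$ ($F = \left(-229\right) \frac{1}{82} = - \frac{229}{82} \approx -2.7927$)
$\left(- \frac{21}{-25} + \frac{62}{-13}\right) F = \left(- \frac{21}{-25} + \frac{62}{-13}\right) \left(- \frac{229}{82}\right) = \left(\left(-21\right) \left(- \frac{1}{25}\right) + 62 \left(- \frac{1}{13}\right)\right) \left(- \frac{229}{82}\right) = \left(\frac{21}{25} - \frac{62}{13}\right) \left(- \frac{229}{82}\right) = \left(- \frac{1277}{325}\right) \left(- \frac{229}{82}\right) = \frac{292433}{26650}$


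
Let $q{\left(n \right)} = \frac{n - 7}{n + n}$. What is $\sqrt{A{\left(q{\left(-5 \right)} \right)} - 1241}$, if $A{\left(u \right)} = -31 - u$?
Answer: $\frac{i \sqrt{31830}}{5} \approx 35.682 i$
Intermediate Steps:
$q{\left(n \right)} = \frac{-7 + n}{2 n}$
$\sqrt{A{\left(q{\left(-5 \right)} \right)} - 1241} = \sqrt{\left(-31 - \frac{-7 - 5}{2 \left(-5\right)}\right) - 1241} = \sqrt{\left(-31 - \frac{1}{2} \left(- \frac{1}{5}\right) \left(-12\right)\right) - 1241} = \sqrt{\left(-31 - \frac{6}{5}\right) - 1241} = \sqrt{- \frac{161}{5} - 1241} = \sqrt{- \frac{6366}{5}} = \frac{i \sqrt{31830}}{5}$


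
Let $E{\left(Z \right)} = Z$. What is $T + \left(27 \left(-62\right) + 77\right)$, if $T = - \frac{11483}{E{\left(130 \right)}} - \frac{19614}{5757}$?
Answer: $- \frac{421289407}{249470} \approx -1688.7$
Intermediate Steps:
$T = - \frac{22885817}{249470}$ ($T = - \frac{11483}{130} - \frac{19614}{5757} = \left(-11483\right) \frac{1}{130} - \frac{6538}{1919} = - \frac{11483}{130} - \frac{6538}{1919} = - \frac{22885817}{249470} \approx -91.738$)
$T + \left(27 \left(-62\right) + 77\right) = - \frac{22885817}{249470} + \left(27 \left(-62\right) + 77\right) = - \frac{22885817}{249470} + \left(-1674 + 77\right) = - \frac{22885817}{249470} - 1597 = - \frac{421289407}{249470}$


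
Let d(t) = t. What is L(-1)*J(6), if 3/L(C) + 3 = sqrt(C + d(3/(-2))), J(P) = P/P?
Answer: -18/23 - 3*I*sqrt(10)/23 ≈ -0.78261 - 0.41247*I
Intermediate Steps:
J(P) = 1
L(C) = 3/(-3 + sqrt(-3/2 + C)) (L(C) = 3/(-3 + sqrt(C + 3/(-2))) = 3/(-3 + sqrt(C + 3*(-1/2))) = 3/(-3 + sqrt(C - 3/2)) = 3/(-3 + sqrt(-3/2 + C)))
L(-1)*J(6) = (6/(-6 + sqrt(2)*sqrt(-3 + 2*(-1))))*1 = (6/(-6 + sqrt(2)*sqrt(-3 - 2)))*1 = (6/(-6 + sqrt(2)*sqrt(-5)))*1 = (6/(-6 + sqrt(2)*(I*sqrt(5))))*1 = (6/(-6 + I*sqrt(10)))*1 = 6/(-6 + I*sqrt(10))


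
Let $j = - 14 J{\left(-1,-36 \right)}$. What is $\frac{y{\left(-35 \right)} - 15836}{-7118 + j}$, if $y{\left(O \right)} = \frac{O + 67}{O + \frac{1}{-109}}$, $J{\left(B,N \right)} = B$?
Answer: $\frac{236069}{105894} \approx 2.2293$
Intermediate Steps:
$y{\left(O \right)} = \frac{67 + O}{- \frac{1}{109} + O}$ ($y{\left(O \right)} = \frac{67 + O}{O - \frac{1}{109}} = \frac{67 + O}{- \frac{1}{109} + O}$)
$j = 14$ ($j = \left(-14\right) \left(-1\right) = 14$)
$\frac{y{\left(-35 \right)} - 15836}{-7118 + j} = \frac{\frac{109 \left(67 - 35\right)}{-1 + 109 \left(-35\right)} - 15836}{-7118 + 14} = \frac{109 \frac{1}{-1 - 3815} \cdot 32 - 15836}{-7104} = \left(109 \frac{1}{-3816} \cdot 32 - 15836\right) \left(- \frac{1}{7104}\right) = \left(109 \left(- \frac{1}{3816}\right) 32 - 15836\right) \left(- \frac{1}{7104}\right) = \left(- \frac{436}{477} - 15836\right) \left(- \frac{1}{7104}\right) = \left(- \frac{7554208}{477}\right) \left(- \frac{1}{7104}\right) = \frac{236069}{105894}$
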